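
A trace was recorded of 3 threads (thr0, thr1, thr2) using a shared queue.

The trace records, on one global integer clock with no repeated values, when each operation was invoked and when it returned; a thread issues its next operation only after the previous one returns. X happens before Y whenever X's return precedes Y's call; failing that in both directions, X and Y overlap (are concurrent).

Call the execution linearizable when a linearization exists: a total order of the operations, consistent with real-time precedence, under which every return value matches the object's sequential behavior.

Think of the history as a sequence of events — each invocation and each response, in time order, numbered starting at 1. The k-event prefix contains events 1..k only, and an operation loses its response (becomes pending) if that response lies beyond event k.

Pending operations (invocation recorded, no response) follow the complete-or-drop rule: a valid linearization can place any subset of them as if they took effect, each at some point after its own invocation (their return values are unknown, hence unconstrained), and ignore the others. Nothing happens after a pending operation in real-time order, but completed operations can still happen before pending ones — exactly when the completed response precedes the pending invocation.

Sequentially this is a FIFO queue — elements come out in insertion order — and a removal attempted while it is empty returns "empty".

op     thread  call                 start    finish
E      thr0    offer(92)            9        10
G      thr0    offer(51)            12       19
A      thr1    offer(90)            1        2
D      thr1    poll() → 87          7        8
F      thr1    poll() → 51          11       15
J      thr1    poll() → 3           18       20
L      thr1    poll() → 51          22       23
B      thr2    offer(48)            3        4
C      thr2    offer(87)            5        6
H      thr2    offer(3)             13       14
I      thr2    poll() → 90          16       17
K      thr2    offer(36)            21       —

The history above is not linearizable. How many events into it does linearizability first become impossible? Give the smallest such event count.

8

a valid linearization of events 1..7 exists, for instance A, B, C:
1. A offer(90), leaving queue <90>
2. B offer(48), leaving queue <90,48>
3. C offer(87), leaving queue <90,48,87>
adding event 8 (D responds at 8) leaves no legal real-time order
take A, B, C, D: step 4 already fails, because D poll() → 87 cannot occur there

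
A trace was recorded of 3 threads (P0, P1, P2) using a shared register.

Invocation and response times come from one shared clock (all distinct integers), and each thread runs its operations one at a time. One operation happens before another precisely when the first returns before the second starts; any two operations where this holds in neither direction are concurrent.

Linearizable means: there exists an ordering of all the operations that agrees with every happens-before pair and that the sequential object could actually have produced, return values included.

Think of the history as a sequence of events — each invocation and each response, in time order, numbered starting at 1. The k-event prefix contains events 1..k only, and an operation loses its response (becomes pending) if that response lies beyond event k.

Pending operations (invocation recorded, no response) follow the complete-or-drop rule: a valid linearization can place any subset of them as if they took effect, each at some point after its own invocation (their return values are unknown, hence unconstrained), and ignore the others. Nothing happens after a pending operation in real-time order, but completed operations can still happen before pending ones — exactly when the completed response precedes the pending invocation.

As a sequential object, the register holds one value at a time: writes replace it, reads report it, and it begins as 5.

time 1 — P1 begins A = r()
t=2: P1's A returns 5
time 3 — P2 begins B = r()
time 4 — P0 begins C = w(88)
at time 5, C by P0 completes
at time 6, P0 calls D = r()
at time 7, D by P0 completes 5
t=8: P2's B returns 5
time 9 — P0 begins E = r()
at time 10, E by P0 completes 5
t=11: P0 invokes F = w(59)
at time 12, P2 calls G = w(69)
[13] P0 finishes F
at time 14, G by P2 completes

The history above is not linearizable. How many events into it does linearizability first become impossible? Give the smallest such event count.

7

events 1..6 are linearizable, e.g. via A, B, C:
after step 1 (A r() → 5): value 5
after step 2 (B r() (pending, included)): value 5
after step 3 (C w(88)): value 88
include event 7 — D responding at 7 — and every candidate order breaks
include/drop combinations of the 1 pending operation (B) were all tried; none helps
one such order, A, C, D (pending dropped), breaks at step 3 where D r() → 5 is illegal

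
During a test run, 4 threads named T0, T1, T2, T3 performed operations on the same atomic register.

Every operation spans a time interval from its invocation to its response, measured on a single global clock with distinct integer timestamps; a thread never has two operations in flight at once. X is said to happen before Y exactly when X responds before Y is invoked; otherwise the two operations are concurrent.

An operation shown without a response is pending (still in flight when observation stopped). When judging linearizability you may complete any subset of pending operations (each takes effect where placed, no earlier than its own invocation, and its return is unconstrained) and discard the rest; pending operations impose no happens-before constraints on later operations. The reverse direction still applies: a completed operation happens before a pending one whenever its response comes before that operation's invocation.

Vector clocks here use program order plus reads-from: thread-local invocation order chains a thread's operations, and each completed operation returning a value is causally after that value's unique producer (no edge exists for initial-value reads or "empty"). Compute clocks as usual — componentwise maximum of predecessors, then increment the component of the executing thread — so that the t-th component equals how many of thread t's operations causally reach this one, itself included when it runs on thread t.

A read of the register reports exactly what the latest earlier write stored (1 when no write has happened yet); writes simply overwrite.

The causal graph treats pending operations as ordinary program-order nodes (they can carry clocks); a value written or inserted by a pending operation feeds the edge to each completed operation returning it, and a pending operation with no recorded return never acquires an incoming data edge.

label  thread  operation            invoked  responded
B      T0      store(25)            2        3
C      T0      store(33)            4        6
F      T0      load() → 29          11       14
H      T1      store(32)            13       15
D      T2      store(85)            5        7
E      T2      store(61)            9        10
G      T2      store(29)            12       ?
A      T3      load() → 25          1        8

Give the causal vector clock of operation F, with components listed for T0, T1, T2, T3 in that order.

root op D, invoked 5: fresh clock plus T2's own tick → (0, 0, 1, 0)
root op H, invoked 13: fresh clock plus T1's own tick → (0, 1, 0, 0)
root op B, invoked 2: fresh clock plus T0's own tick → (1, 0, 0, 0)
E (invocation 9): componentwise max over VC(D)=(0, 0, 1, 0), +1 at T2, giving (0, 0, 2, 0)
A (invocation 1): componentwise max over VC(B)=(1, 0, 0, 0), +1 at T3, giving (1, 0, 0, 1)
C (invocation 4): componentwise max over VC(B)=(1, 0, 0, 0), +1 at T0, giving (2, 0, 0, 0)
G (invocation 12): componentwise max over VC(E)=(0, 0, 2, 0), +1 at T2, giving (0, 0, 3, 0)
F (invocation 11): componentwise max over VC(C)=(2, 0, 0, 0), VC(G)=(0, 0, 3, 0), +1 at T0, giving (3, 0, 3, 0)
target: VC(F) = (3, 0, 3, 0)

(3, 0, 3, 0)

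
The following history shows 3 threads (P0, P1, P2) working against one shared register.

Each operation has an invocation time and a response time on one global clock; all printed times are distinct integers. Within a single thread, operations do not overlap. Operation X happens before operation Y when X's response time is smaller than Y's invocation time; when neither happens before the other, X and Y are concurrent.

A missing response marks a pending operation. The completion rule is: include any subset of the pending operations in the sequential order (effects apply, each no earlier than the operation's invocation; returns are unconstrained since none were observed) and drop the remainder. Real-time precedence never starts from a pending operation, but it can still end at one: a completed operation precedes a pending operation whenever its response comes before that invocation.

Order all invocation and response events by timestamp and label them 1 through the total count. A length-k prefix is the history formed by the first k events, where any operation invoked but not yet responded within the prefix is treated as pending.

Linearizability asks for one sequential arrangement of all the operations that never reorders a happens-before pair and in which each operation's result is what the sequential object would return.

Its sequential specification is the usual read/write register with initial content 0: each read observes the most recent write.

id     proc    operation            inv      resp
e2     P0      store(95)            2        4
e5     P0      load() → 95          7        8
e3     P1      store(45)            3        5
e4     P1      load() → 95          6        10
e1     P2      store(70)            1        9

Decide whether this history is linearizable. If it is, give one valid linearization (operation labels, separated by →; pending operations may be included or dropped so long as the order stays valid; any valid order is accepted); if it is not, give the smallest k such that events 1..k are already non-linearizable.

1. e1 store(70), leaving value 70
2. e3 store(45), leaving value 45
3. e2 store(95), leaving value 95
4. e4 load() → 95, leaving value 95
5. e5 load() → 95, leaving value 95

linearizable — witness: e1 → e3 → e2 → e4 → e5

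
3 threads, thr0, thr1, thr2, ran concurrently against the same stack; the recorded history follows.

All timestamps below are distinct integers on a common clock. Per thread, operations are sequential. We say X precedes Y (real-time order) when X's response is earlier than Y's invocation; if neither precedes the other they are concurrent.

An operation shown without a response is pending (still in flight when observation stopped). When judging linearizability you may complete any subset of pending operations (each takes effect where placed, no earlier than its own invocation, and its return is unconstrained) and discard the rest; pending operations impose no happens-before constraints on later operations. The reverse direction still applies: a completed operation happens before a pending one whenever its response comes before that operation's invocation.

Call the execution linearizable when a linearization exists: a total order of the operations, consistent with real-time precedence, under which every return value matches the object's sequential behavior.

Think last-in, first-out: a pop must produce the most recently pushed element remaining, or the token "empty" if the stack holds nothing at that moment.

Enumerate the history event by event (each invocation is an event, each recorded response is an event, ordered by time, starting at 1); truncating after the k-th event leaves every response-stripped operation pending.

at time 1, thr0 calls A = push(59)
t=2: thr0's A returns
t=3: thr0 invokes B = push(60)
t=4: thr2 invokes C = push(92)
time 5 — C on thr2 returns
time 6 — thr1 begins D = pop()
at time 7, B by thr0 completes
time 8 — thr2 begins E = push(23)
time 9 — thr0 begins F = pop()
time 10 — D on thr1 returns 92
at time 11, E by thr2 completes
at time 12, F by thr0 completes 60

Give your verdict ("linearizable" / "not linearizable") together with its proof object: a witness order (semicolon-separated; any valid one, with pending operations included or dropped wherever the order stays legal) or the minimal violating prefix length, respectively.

step 1: A push(59) — stack <59>
step 2: B push(60) — stack <59,60>
step 3: C push(92) — stack <59,60,92>
step 4: D pop() → 92 — stack <59,60>
step 5: F pop() → 60 — stack <59>
step 6: E push(23) — stack <59,23>

linearizable — witness: A; B; C; D; F; E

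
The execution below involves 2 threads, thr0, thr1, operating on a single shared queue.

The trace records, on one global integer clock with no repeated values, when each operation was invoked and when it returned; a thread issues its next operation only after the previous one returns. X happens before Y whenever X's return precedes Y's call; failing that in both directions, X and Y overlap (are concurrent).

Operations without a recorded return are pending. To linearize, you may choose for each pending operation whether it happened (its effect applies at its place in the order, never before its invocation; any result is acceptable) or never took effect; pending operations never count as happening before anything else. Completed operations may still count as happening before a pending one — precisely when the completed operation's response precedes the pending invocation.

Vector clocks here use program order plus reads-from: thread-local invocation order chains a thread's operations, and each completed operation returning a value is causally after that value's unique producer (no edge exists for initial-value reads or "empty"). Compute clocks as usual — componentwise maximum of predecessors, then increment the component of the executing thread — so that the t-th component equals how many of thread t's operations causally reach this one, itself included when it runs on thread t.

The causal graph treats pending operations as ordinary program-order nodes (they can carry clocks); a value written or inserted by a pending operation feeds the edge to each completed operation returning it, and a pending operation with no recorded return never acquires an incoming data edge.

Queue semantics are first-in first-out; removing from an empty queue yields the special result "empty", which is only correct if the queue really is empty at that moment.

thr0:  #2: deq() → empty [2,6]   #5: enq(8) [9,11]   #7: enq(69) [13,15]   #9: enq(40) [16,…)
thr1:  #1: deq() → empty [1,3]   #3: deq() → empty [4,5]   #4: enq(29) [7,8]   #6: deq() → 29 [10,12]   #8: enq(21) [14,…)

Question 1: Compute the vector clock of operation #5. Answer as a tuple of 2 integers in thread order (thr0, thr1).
no predecessors for #1 (invoked 1): thr1 increments from zero → (0, 1)
no predecessors for #2 (invoked 2): thr0 increments from zero → (1, 0)
from VC(#1)=(0, 1), #3 (invoked 4) maxes components and bumps thr1 → (0, 2)
from VC(#2)=(1, 0), #5 (invoked 9) maxes components and bumps thr0 → (2, 0)
from VC(#3)=(0, 2), #4 (invoked 7) maxes components and bumps thr1 → (0, 3)
from VC(#5)=(2, 0), #7 (invoked 13) maxes components and bumps thr0 → (3, 0)
from VC(#4)=(0, 3), #6 (invoked 10) maxes components and bumps thr1 → (0, 4)
from VC(#7)=(3, 0), #9 (invoked 16) maxes components and bumps thr0 → (4, 0)
from VC(#6)=(0, 4), #8 (invoked 14) maxes components and bumps thr1 → (0, 5)
target: VC(#5) = (2, 0)

(2, 0)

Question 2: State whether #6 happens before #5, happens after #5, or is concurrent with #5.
#6 spans [10,12], #5 spans [9,11]
the intervals overlap in both directions

concurrent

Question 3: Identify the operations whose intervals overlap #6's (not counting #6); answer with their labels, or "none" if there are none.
#6 spans [10,12]: anything still running between times 10 and 12 counts as concurrent
#1 [1,3]: before
#2 [2,6]: before
#3 [4,5]: before
#4 [7,8]: before
#5 [9,11]: concurrent
#7 [13,15]: after
#8 [14,…): after
#9 [16,…): after

#5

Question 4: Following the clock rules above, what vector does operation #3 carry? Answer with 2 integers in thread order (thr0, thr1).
root op #1, invoked 1: fresh clock plus thr1's own tick → (0, 1)
root op #2, invoked 2: fresh clock plus thr0's own tick → (1, 0)
#3 (invocation 4): componentwise max over VC(#1)=(0, 1), +1 at thr1, giving (0, 2)
#5 (invocation 9): componentwise max over VC(#2)=(1, 0), +1 at thr0, giving (2, 0)
#4 (invocation 7): componentwise max over VC(#3)=(0, 2), +1 at thr1, giving (0, 3)
#7 (invocation 13): componentwise max over VC(#5)=(2, 0), +1 at thr0, giving (3, 0)
#6 (invocation 10): componentwise max over VC(#4)=(0, 3), +1 at thr1, giving (0, 4)
#9 (invocation 16): componentwise max over VC(#7)=(3, 0), +1 at thr0, giving (4, 0)
#8 (invocation 14): componentwise max over VC(#6)=(0, 4), +1 at thr1, giving (0, 5)
target: VC(#3) = (0, 2)

(0, 2)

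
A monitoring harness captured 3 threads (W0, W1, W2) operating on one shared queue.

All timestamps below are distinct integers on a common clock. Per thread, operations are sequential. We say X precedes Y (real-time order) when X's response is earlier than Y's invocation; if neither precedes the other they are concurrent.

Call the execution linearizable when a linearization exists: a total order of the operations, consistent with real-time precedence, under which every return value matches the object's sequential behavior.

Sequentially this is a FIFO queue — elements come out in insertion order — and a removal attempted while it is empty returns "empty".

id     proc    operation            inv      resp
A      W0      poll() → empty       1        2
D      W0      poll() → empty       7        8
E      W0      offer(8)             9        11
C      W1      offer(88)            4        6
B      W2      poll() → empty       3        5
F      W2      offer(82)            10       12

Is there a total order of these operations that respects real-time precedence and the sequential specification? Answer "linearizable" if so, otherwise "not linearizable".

not linearizable

through event 7 a valid linearization exists; event 8 (D responding at time 8) ends that
every one of the 2 real-time-consistent orders over 4 completed queue ops fails the sequential spec
take A, B, C, D: step 4 already fails, because D poll() → empty cannot occur there
take A, C, B, D: step 3 already fails, because B poll() → empty cannot occur there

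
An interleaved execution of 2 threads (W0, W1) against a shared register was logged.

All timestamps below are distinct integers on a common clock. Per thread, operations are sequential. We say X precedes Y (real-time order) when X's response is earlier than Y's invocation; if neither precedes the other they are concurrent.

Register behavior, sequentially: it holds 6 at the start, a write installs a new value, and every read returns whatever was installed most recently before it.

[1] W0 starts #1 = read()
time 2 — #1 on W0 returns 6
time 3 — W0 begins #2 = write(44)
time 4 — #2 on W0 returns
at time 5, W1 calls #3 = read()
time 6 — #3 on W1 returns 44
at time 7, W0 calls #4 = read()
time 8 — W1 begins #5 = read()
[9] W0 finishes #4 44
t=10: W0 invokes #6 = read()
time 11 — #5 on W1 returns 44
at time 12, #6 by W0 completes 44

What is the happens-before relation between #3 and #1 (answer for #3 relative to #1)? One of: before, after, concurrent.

after

#3 spans [5,6], #1 spans [1,2]
resp(#1)=2 < inv(#3)=5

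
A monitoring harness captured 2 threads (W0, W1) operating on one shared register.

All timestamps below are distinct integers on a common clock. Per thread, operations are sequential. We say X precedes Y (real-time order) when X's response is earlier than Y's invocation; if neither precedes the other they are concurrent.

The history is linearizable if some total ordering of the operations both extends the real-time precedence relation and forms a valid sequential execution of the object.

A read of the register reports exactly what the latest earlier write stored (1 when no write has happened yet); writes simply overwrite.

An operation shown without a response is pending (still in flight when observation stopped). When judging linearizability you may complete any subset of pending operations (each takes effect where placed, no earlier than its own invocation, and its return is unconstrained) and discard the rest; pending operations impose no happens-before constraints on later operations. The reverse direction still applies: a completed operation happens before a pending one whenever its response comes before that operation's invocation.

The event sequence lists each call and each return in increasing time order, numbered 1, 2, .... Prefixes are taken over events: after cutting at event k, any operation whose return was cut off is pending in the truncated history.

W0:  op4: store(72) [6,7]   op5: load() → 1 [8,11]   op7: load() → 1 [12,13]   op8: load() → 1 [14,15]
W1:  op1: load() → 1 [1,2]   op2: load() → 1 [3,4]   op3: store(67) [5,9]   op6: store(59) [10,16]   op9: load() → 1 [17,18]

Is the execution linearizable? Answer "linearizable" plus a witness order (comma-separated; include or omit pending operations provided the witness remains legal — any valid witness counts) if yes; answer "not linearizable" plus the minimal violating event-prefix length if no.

not linearizable — minimal violating prefix: 11 events

the violation lands at event 11, op5's response at time 11: events 1..10 linearize, events 1..11 do not
5 completed operations, 3 real-time-consistent orders — every register replay fails
including or dropping the 1 pending operation (op6) in any combination fails
one such order, op1, op2, op3, op4, op5 (pending dropped), breaks at step 5 where op5 load() → 1 is illegal
one such order, op1, op2, op4, op3, op5 (pending dropped), breaks at step 5 where op5 load() → 1 is illegal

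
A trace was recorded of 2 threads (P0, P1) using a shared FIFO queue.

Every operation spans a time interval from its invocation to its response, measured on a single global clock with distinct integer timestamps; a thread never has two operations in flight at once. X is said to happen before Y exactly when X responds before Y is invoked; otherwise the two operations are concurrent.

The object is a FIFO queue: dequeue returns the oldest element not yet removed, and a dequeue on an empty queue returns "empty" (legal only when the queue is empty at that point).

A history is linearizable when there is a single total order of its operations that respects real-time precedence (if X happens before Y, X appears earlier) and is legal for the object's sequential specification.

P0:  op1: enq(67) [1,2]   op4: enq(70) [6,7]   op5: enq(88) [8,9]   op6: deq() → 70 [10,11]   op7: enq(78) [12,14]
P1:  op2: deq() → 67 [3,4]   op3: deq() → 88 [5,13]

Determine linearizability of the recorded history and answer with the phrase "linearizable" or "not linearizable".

one valid linearization: op1, op2, op4, op5, op6, op3, op7
after step 1 (op1 enq(67)): queue <67>
after step 2 (op2 deq() → 67): queue <>
after step 3 (op4 enq(70)): queue <70>
after step 4 (op5 enq(88)): queue <70,88>
after step 5 (op6 deq() → 70): queue <88>
after step 6 (op3 deq() → 88): queue <>
after step 7 (op7 enq(78)): queue <78>

linearizable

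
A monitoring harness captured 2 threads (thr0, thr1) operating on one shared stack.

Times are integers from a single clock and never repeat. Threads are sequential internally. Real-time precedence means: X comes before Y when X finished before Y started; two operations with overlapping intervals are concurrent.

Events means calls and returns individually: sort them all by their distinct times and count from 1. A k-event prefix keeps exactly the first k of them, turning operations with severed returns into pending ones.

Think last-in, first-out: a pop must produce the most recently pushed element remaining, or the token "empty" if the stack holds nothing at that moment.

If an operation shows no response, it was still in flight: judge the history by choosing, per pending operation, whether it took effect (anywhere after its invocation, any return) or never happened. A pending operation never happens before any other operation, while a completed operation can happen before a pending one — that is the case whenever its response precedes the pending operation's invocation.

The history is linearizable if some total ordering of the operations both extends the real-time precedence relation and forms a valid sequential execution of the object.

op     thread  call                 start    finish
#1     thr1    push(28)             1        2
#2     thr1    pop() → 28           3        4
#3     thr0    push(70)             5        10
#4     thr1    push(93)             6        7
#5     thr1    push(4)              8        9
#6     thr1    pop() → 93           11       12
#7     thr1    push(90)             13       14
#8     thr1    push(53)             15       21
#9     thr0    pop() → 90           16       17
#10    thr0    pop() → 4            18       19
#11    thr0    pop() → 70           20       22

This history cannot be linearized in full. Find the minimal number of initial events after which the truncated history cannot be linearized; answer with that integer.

12

one valid order for events 1..11 is #1, #2, #3, #4, #5:
after step 1 (#1 push(28)): stack <28>
after step 2 (#2 pop() → 28): stack <>
after step 3 (#3 push(70)): stack <70>
after step 4 (#4 push(93)): stack <70,93>
after step 5 (#5 push(4)): stack <70,93,4>
include event 12 — #6 responding at 12 — and every candidate order breaks
sample order #1, #2, #3, #4, #5, #6 stalls at step 6 — #6 pop() → 93 has no legal effect
sample order #1, #2, #4, #3, #5, #6 stalls at step 6 — #6 pop() → 93 has no legal effect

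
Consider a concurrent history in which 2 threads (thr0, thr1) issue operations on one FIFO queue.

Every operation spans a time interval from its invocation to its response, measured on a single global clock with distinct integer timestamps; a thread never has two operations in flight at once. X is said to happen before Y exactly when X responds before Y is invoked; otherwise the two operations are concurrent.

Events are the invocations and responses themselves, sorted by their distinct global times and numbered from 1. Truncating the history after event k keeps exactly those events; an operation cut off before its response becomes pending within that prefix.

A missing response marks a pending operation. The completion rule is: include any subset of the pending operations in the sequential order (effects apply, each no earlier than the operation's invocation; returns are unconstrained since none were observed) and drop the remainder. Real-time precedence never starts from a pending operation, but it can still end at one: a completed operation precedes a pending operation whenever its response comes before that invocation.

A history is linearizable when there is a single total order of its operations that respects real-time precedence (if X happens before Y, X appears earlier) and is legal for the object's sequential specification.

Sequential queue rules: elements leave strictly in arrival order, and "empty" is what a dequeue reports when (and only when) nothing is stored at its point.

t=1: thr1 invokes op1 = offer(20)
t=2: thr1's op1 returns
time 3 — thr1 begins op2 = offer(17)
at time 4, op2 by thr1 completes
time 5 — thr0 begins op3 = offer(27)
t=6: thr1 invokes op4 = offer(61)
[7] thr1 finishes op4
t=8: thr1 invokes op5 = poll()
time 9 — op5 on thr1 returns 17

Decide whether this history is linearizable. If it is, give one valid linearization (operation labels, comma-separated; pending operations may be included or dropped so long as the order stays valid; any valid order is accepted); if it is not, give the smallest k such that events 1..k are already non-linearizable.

not linearizable — minimal violating prefix: 9 events

cut after 8 events: linearizable; cut after 9 events (op5 responds, time 9): not linearizable
the completed operations (4 total) allow one real-time order; the FIFO queue replay rejects it
no completion choice of the 1 pending operation (op3) rescues it — every subset was tried
for example op1, op2, op4, op5 (pending dropped) fails at step 4: op5 poll() → 17 is not legal there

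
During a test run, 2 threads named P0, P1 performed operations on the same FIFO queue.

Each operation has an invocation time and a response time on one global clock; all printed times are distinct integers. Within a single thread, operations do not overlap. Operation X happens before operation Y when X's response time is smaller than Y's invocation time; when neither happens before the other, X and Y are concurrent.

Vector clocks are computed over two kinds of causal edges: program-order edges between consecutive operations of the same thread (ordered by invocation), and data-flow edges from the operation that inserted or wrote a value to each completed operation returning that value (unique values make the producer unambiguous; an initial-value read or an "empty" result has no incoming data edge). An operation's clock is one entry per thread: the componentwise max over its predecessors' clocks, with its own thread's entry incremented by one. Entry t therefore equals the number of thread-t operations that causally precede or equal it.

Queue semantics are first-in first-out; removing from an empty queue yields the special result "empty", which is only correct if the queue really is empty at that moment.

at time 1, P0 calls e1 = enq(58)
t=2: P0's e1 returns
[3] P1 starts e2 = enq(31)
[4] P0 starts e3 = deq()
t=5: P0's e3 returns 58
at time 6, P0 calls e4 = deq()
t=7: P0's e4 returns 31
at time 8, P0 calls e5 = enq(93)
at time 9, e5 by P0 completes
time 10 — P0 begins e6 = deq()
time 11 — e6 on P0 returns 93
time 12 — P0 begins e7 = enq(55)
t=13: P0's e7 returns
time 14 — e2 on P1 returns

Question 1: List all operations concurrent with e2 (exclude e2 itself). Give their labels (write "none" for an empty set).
e3, e4, e5, e6, e7

overlap test against e2 [3,14]: concurrent iff the interval meets 3..14
e1 [1,2]: before
e3 [4,5]: concurrent
e4 [6,7]: concurrent
e5 [8,9]: concurrent
e6 [10,11]: concurrent
e7 [12,13]: concurrent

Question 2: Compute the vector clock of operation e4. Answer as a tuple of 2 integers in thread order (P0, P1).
(3, 1)

e2, invoked 3, has no incoming edges; only P1's bump applies → (0, 1)
e1, invoked 1, has no incoming edges; only P0's bump applies → (1, 0)
VC(e3, invoked at 4): max of VC(e1)=(1, 0), then +1 on thread P0 → (2, 0)
VC(e4, invoked at 6): max of VC(e2)=(0, 1), VC(e3)=(2, 0), then +1 on thread P0 → (3, 1)
VC(e5, invoked at 8): max of VC(e4)=(3, 1), then +1 on thread P0 → (4, 1)
VC(e6, invoked at 10): max of VC(e5)=(4, 1), then +1 on thread P0 → (5, 1)
VC(e7, invoked at 12): max of VC(e6)=(5, 1), then +1 on thread P0 → (6, 1)
target: VC(e4) = (3, 1)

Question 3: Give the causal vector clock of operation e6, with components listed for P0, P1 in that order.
(5, 1)

e2 (invocation 3): nothing precedes it; P1's component alone gives (0, 1)
e1 (invocation 1): nothing precedes it; P0's component alone gives (1, 0)
e3 (invocation 4): componentwise max over VC(e1)=(1, 0), +1 at P0, giving (2, 0)
e4 (invocation 6): componentwise max over VC(e2)=(0, 1), VC(e3)=(2, 0), +1 at P0, giving (3, 1)
e5 (invocation 8): componentwise max over VC(e4)=(3, 1), +1 at P0, giving (4, 1)
e6 (invocation 10): componentwise max over VC(e5)=(4, 1), +1 at P0, giving (5, 1)
e7 (invocation 12): componentwise max over VC(e6)=(5, 1), +1 at P0, giving (6, 1)
target: VC(e6) = (5, 1)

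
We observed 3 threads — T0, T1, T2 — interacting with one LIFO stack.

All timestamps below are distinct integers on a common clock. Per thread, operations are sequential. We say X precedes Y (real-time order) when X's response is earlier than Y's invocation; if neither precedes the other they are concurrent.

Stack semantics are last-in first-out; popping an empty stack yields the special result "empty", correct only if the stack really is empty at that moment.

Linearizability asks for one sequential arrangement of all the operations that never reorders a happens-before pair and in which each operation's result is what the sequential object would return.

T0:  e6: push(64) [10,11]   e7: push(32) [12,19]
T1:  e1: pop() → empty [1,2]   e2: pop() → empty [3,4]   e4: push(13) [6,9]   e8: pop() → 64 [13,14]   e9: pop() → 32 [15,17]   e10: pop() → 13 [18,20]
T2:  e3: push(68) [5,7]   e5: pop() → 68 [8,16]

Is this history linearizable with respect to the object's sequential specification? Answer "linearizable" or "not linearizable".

a witness: e1, e2, e3, e5, e4, e6, e8, e7, e9, e10
1. e1 pop() → empty, leaving stack <>
2. e2 pop() → empty, leaving stack <>
3. e3 push(68), leaving stack <68>
4. e5 pop() → 68, leaving stack <>
5. e4 push(13), leaving stack <13>
6. e6 push(64), leaving stack <13,64>
7. e8 pop() → 64, leaving stack <13>
8. e7 push(32), leaving stack <13,32>
9. e9 pop() → 32, leaving stack <13>
10. e10 pop() → 13, leaving stack <>

linearizable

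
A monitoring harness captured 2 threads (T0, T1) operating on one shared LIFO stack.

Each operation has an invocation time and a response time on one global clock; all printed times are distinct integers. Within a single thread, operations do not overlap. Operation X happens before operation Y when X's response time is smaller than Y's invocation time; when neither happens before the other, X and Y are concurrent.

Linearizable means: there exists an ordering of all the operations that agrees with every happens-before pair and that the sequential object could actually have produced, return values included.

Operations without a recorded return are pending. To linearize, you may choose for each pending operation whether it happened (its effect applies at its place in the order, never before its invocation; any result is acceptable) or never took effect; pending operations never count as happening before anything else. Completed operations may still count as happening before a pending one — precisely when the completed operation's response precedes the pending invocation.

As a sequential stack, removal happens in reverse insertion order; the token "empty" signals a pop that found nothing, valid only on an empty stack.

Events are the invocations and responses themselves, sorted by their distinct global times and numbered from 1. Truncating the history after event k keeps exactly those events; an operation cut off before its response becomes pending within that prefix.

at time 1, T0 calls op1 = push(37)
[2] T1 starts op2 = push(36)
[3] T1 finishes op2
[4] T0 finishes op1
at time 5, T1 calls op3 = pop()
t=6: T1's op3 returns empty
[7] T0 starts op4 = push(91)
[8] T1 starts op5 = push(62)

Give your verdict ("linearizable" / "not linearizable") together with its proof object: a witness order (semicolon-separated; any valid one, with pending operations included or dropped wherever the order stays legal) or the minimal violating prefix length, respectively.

not linearizable — minimal violating prefix: 6 events

the violation lands at event 6, op3's response at time 6: events 1..5 linearize, events 1..6 do not
every one of the 2 real-time-consistent orders over 3 completed LIFO stack ops fails the sequential spec
one such order, op1, op2, op3, breaks at step 3 where op3 pop() → empty is illegal
one such order, op2, op1, op3, breaks at step 3 where op3 pop() → empty is illegal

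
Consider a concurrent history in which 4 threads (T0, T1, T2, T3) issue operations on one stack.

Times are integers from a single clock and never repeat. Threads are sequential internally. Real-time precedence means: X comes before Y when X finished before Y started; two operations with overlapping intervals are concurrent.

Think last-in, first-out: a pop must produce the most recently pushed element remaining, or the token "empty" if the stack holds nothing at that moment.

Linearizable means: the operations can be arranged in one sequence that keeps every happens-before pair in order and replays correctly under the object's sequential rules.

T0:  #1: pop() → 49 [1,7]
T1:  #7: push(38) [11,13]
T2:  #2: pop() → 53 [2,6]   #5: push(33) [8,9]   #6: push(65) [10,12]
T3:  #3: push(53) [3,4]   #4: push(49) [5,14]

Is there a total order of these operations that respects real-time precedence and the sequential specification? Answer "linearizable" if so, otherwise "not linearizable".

linearizable

a witness: #3, #2, #4, #1, #5, #6, #7
1. #3 push(53), leaving stack <53>
2. #2 pop() → 53, leaving stack <>
3. #4 push(49), leaving stack <49>
4. #1 pop() → 49, leaving stack <>
5. #5 push(33), leaving stack <33>
6. #6 push(65), leaving stack <33,65>
7. #7 push(38), leaving stack <33,65,38>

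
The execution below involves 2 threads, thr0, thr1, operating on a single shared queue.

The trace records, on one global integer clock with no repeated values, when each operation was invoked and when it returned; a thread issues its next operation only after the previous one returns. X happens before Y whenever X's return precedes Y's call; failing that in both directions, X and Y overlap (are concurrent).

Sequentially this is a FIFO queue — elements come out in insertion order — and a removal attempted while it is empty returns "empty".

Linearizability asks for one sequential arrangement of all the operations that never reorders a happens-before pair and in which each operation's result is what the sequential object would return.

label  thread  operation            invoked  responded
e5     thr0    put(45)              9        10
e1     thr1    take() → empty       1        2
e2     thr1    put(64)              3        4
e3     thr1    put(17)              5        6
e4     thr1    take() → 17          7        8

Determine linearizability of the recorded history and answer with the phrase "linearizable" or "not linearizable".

not linearizable

events 1..7 are fine; event 8 — the response of e4 at time 8 — makes the prefix non-linearizable
the completed operations (4 total) allow one real-time order; the queue replay rejects it
for example e1, e2, e3, e4 fails at step 4: e4 take() → 17 is not legal there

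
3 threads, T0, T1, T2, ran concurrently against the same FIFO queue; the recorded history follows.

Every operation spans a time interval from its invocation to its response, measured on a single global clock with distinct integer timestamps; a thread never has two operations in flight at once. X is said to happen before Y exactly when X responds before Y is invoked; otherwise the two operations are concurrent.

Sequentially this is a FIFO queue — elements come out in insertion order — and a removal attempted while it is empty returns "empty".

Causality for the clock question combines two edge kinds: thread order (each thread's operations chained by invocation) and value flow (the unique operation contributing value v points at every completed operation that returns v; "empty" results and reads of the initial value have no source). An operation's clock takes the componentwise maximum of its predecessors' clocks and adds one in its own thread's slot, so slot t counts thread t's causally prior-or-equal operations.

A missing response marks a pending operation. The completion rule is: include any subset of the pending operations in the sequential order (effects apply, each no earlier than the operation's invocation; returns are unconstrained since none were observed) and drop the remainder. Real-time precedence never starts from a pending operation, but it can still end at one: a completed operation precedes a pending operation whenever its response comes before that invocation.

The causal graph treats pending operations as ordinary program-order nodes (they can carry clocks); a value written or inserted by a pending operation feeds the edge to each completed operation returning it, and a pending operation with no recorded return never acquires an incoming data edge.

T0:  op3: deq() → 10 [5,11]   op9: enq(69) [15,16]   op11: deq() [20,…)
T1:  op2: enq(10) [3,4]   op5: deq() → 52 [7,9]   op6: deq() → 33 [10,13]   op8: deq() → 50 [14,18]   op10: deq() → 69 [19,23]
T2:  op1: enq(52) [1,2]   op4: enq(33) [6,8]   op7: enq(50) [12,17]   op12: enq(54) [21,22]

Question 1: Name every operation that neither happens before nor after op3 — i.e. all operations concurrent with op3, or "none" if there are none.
op3 spans [5,11]: anything still running between times 5 and 11 counts as concurrent
op1 [1,2]: before
op2 [3,4]: before
op4 [6,8]: concurrent
op5 [7,9]: concurrent
op6 [10,13]: concurrent
op7 [12,17]: after
op8 [14,18]: after
op9 [15,16]: after
op10 [19,23]: after
op11 [20,…): after
op12 [21,22]: after

op4, op5, op6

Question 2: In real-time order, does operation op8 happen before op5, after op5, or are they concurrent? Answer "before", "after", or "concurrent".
op8 spans [14,18], op5 spans [7,9]
resp(op5)=9 < inv(op8)=14

after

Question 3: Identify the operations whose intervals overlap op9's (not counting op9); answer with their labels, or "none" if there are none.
op9 spans [15,16]; an op avoiding the whole window 15..16 is ordered, any other is concurrent
op1 [1,2]: before
op2 [3,4]: before
op3 [5,11]: before
op4 [6,8]: before
op5 [7,9]: before
op6 [10,13]: before
op7 [12,17]: concurrent
op8 [14,18]: concurrent
op10 [19,23]: after
op11 [20,…): after
op12 [21,22]: after

op7, op8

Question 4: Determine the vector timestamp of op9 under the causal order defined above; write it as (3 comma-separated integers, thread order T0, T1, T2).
root op op1, invoked 1: fresh clock plus T2's own tick → (0, 0, 1)
root op op2, invoked 3: fresh clock plus T1's own tick → (0, 1, 0)
VC(op4, invoked at 6): max of VC(op1)=(0, 0, 1), then +1 on thread T2 → (0, 0, 2)
VC(op3, invoked at 5): max of VC(op2)=(0, 1, 0), then +1 on thread T0 → (1, 1, 0)
VC(op7, invoked at 12): max of VC(op4)=(0, 0, 2), then +1 on thread T2 → (0, 0, 3)
VC(op5, invoked at 7): max of VC(op1)=(0, 0, 1), VC(op2)=(0, 1, 0), then +1 on thread T1 → (0, 2, 1)
VC(op9, invoked at 15): max of VC(op3)=(1, 1, 0), then +1 on thread T0 → (2, 1, 0)
VC(op12, invoked at 21): max of VC(op7)=(0, 0, 3), then +1 on thread T2 → (0, 0, 4)
VC(op11, invoked at 20): max of VC(op9)=(2, 1, 0), then +1 on thread T0 → (3, 1, 0)
VC(op6, invoked at 10): max of VC(op4)=(0, 0, 2), VC(op5)=(0, 2, 1), then +1 on thread T1 → (0, 3, 2)
VC(op8, invoked at 14): max of VC(op6)=(0, 3, 2), VC(op7)=(0, 0, 3), then +1 on thread T1 → (0, 4, 3)
VC(op10, invoked at 19): max of VC(op8)=(0, 4, 3), VC(op9)=(2, 1, 0), then +1 on thread T1 → (2, 5, 3)
target: VC(op9) = (2, 1, 0)

(2, 1, 0)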